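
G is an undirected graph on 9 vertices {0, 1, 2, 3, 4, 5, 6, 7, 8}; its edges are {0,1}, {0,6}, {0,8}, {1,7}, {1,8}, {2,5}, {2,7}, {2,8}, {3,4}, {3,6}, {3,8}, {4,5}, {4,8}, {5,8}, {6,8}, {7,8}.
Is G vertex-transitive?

Vertex 8 is the only vertex of degree 8, so every automorphism fixes it; G is not vertex-transitive.

No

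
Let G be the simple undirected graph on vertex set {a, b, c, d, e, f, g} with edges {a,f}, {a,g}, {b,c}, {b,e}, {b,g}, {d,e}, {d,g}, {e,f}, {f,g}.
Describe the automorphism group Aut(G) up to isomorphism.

1

The degree sequence is [2, 3, 1, 2, 3, 3, 4]. Checking the degree-preserving permutations of the vertex set shows that none except the identity preserves every edge, so Aut(G) is trivial.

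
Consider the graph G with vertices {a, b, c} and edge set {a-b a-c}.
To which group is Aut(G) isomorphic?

The degree sequence is [2, 1, 1]; the two degree-1 vertices b and c are the ends of a path, so G = P_3. The only nontrivial automorphism of a path is the end-to-end reflection, so Aut(G) ≅ Z_2.

the cyclic group of order 2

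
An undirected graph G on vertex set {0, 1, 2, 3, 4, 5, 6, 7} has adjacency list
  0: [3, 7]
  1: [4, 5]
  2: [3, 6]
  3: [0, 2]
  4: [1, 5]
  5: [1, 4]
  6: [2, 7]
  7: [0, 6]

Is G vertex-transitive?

G has two connected components, {0, 2, 3, 6, 7} and {1, 4, 5}; each is 2-regular, so G = C_5 ⊔ C_3. The orbit of 0 under Aut(G) is {0, 2, 3, 6, 7}, which does not contain 1, so G is not vertex-transitive.

No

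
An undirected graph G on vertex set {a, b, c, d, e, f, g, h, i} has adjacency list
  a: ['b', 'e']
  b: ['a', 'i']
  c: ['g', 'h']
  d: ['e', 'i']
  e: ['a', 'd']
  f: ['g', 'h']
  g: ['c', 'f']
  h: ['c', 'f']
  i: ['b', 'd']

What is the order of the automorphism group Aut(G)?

80

G has two connected components, {a, b, d, e, i} and {c, f, g, h}; each is 2-regular, so G = C_5 ⊔ C_4. The components are non-isomorphic (different sizes), so Aut(G) = Aut(C_4) × Aut(C_5) = D_4 × D_5 of order 8·10 = 80.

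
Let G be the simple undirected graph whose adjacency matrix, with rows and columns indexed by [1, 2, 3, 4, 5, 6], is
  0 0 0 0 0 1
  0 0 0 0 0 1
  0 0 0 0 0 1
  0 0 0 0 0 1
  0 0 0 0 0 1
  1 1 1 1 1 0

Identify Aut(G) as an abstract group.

Vertex 6 has degree 5 and every other vertex has degree 1, so G is the star K_{1,5} with centre 6. Any automorphism fixes the centre and permutes the 5 leaves freely, so Aut(G) ≅ S_5 of order 5! = 120.

S_5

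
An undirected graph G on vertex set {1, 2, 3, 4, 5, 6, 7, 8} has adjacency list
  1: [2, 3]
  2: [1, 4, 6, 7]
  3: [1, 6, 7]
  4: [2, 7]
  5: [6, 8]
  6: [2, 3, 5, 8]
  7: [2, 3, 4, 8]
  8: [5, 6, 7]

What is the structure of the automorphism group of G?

The degree sequence is [2, 4, 3, 2, 2, 4, 4, 3]. Checking the degree-preserving permutations of the vertex set shows that none except the identity preserves every edge, so Aut(G) is trivial.

1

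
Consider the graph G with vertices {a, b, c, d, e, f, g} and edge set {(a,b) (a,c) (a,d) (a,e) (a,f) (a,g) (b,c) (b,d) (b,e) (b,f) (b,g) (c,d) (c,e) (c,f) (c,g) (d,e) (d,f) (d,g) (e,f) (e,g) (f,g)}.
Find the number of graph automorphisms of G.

Every vertex has degree 6, so G is the complete graph K_7. Every bijection on the vertex set is an automorphism of K_7; hence Aut(K_7) ≅ S_7, order 5040.

5040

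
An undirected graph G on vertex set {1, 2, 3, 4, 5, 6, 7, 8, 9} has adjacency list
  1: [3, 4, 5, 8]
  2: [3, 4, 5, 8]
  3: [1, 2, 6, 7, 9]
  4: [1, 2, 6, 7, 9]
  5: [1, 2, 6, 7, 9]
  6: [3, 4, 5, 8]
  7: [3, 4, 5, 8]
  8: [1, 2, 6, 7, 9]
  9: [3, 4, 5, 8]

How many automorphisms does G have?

2880

The vertices split by degree into {3, 4, 5, 8} (degree 5) and {1, 2, 6, 7, 9} (degree 4); every edge runs between the two parts, so G is the complete bipartite graph K_{4,5}. The parts have unequal sizes, so no automorphism swaps them; each part is permuted independently, giving S_4 × S_5 of order 4!·5! = 2880.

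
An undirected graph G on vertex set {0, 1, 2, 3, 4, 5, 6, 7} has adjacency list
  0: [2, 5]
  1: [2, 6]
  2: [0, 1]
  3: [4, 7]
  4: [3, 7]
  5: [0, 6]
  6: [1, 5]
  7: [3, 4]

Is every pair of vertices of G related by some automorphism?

G has two connected components, {0, 1, 2, 5, 6} and {3, 4, 7}; each is 2-regular, so G = C_5 ⊔ C_3. The orbit of 0 under Aut(G) is {0, 1, 2, 5, 6}, which does not contain 3, so G is not vertex-transitive.

No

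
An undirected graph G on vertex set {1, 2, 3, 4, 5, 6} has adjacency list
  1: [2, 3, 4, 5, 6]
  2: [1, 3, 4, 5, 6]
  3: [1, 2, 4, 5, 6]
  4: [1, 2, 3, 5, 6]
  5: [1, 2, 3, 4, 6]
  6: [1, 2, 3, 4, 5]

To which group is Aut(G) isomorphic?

the symmetric group on 6 letters

All 6 vertices are pairwise adjacent: G = K_6. Every bijection on the vertex set is an automorphism of K_6; hence Aut(K_6) ≅ S_6, order 720.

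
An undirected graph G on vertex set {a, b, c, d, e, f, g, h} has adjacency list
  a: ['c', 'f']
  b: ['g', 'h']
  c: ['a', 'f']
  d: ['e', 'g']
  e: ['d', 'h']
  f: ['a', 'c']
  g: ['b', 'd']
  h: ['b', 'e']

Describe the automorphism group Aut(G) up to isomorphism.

D_5 × D_3

G has two connected components, {b, d, e, g, h} and {a, c, f}; each is 2-regular, so G = C_5 ⊔ C_3. The components are non-isomorphic (different sizes), so Aut(G) = Aut(C_5) × Aut(C_3) = D_5 × D_3 of order 10·6 = 60.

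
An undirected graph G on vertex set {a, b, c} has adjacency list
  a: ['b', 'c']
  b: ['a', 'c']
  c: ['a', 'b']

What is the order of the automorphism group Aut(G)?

6

Every vertex has degree 2, so G is the complete graph K_3. Any permutation of the 3 vertices preserves K_3, so Aut(K_3) = S_3 of order 3! = 6.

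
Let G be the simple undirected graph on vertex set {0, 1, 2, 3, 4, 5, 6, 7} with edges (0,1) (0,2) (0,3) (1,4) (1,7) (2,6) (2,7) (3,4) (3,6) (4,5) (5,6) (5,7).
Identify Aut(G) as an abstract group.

G is 3-regular and bipartite on 2^3 = 8 vertices with girth 4; it is the hypercube graph Q_3. Aut(Q_3) consists of the signed permutations of the 3 coordinate axes: 3! permutations times 2^3 sign flips, so |Aut| = 2^3·3! = 48.

the hyperoctahedral group B_3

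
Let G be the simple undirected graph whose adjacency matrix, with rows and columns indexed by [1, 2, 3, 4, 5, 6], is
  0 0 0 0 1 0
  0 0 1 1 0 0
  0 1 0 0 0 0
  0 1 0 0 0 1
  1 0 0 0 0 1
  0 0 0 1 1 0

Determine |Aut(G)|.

The degree sequence is [1, 2, 1, 2, 2, 2]; the two degree-1 vertices 1 and 3 are the ends of a path, so G = P_6. The only nontrivial automorphism of a path is the end-to-end reflection, so Aut(G) ≅ Z_2.

2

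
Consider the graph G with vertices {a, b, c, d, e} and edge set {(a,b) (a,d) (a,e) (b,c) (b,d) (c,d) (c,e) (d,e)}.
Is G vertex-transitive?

Vertex d is the only vertex of degree 4, so every automorphism fixes it; G is not vertex-transitive.

No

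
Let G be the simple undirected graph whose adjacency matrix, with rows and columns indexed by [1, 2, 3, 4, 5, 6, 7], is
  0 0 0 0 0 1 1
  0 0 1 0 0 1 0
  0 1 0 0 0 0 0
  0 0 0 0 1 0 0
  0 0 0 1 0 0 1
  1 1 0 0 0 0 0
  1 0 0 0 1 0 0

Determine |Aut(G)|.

The degree sequence is [2, 2, 1, 1, 2, 2, 2]; the two degree-1 vertices 3 and 4 are the ends of a path, so G = P_7. The only nontrivial automorphism of a path is the end-to-end reflection, so Aut(G) ≅ Z_2.

2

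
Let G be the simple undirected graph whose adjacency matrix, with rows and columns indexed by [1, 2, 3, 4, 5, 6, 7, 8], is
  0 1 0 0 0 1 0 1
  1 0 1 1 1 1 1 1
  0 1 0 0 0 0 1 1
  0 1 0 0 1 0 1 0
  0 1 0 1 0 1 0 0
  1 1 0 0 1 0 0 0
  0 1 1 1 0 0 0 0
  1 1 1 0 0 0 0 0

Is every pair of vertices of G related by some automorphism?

Vertex 2 is the only vertex of degree 7, so every automorphism fixes it; G is not vertex-transitive.

No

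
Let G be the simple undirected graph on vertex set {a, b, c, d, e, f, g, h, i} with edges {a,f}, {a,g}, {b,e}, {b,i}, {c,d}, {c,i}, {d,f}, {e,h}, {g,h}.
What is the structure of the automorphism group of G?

G is 2-regular and connected on 9 vertices, i.e. the cycle C_9. The automorphisms of the 9-cycle are exactly the symmetries of a regular 9-gon: the dihedral group D_9, |D_9| = 18.

the dihedral group of order 18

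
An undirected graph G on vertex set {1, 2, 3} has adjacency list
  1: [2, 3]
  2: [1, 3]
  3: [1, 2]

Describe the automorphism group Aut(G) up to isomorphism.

All 3 vertices are pairwise adjacent: G = K_3. Every bijection on the vertex set is an automorphism of K_3; hence Aut(K_3) ≅ S_3, order 6.

S_3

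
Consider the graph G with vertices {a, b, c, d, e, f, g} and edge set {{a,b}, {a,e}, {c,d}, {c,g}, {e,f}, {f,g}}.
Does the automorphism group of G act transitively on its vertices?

No

Automorphisms preserve degree, but G has vertices of degree 1 and vertices of degree 2; no automorphism maps one to the other, so G is not vertex-transitive.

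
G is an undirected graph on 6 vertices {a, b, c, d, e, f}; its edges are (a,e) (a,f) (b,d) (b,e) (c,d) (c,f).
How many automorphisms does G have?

G is 2-regular and connected on 6 vertices, i.e. the cycle C_6. The automorphisms of the 6-cycle are exactly the symmetries of a regular 6-gon: the dihedral group D_6, |D_6| = 12.

12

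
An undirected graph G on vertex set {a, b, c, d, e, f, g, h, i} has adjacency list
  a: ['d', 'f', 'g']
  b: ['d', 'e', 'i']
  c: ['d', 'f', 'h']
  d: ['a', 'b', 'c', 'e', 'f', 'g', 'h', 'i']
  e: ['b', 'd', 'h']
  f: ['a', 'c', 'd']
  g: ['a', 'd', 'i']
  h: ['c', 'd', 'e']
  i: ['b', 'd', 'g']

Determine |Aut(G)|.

Vertex d is the unique vertex of degree 8; the remaining 8 vertices each have degree 3 and induce a cycle, so G is the wheel on 9 vertices with hub d. Every automorphism fixes the hub and acts on the rim 8-cycle, so Aut(G) ≅ Aut(C_8) = D_8 of order 16.

16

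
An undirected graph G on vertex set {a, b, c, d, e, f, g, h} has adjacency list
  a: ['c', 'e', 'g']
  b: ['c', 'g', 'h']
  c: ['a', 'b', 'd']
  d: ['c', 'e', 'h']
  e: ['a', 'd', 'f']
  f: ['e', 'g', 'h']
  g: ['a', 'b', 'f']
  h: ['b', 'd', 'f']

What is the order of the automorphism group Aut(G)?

48

G is 3-regular and bipartite on 2^3 = 8 vertices with girth 4; it is the hypercube graph Q_3. Aut(Q_3) consists of the signed permutations of the 3 coordinate axes: 3! permutations times 2^3 sign flips, so |Aut| = 2^3·3! = 48.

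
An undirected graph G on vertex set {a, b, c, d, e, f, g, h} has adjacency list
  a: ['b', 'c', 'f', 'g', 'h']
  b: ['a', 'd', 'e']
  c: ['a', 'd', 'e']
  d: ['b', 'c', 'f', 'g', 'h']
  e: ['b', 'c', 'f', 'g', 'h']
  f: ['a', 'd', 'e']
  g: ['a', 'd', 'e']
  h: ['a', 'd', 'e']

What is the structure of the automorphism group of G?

The vertices split by degree into {a, d, e} (degree 5) and {b, c, f, g, h} (degree 3); every edge runs between the two parts, so G is the complete bipartite graph K_{3,5}. Automorphisms preserve the bipartition setwise (since the parts differ in size) and act as S_5 × S_3 within it; |Aut| = 720.

S_5 × S_3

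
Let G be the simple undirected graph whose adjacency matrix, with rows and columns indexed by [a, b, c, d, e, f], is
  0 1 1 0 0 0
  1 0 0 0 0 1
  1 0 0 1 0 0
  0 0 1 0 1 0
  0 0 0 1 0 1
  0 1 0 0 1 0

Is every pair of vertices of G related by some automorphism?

Every vertex has degree 2 and the graph is connected, so G is the 6-cycle C_6. The automorphisms of the 6-cycle are exactly the symmetries of a regular 6-gon: the dihedral group D_6, |D_6| = 12. Under this action every vertex can be carried to every other, so G is vertex-transitive.

Yes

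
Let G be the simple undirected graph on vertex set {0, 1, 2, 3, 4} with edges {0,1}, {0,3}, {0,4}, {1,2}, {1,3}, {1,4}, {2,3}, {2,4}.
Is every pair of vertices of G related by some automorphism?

Vertex 1 is the only vertex of degree 4, so every automorphism fixes it; G is not vertex-transitive.

No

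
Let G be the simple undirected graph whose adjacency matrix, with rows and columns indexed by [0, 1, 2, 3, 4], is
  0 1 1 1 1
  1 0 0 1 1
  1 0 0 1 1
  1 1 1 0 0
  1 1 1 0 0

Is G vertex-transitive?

No

Vertex 0 is the only vertex of degree 4, so every automorphism fixes it; G is not vertex-transitive.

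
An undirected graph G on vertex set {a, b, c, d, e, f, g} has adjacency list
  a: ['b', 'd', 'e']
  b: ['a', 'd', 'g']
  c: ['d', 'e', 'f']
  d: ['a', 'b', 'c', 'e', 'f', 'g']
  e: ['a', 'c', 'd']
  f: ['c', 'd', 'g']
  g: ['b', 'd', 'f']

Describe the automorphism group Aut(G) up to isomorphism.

D_6

Vertex d is the unique vertex of degree 6; the remaining 6 vertices each have degree 3 and induce a cycle, so G is the wheel on 7 vertices with hub d. Every automorphism fixes the hub and acts on the rim 6-cycle, so Aut(G) ≅ Aut(C_6) = D_6 of order 12.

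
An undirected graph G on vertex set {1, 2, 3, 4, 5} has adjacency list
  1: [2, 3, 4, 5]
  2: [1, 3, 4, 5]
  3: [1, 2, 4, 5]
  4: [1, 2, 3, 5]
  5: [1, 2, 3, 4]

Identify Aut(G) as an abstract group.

S_5

All 5 vertices are pairwise adjacent: G = K_5. Any permutation of the 5 vertices preserves K_5, so Aut(K_5) = S_5 of order 5! = 120.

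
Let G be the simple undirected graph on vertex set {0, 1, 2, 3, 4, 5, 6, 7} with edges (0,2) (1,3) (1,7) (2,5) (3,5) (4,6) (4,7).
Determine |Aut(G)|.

The degree sequence is [1, 2, 2, 2, 2, 2, 1, 2]; the two degree-1 vertices 0 and 6 are the ends of a path, so G = P_8. A path has exactly one nontrivial symmetry — reversal — giving Aut(G) of order 2.

2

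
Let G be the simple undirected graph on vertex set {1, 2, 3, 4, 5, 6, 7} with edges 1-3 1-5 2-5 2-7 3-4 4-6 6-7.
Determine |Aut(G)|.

G is 2-regular and connected on 7 vertices, i.e. the cycle C_7. C_7 has 7 rotations and 7 reflections, so Aut(C_7) ≅ D_7 of order 14.

14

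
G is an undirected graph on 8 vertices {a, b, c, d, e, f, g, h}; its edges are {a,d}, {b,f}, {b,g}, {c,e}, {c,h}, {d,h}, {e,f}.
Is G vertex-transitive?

Automorphisms preserve degree, but G has vertices of degree 1 and vertices of degree 2; no automorphism maps one to the other, so G is not vertex-transitive.

No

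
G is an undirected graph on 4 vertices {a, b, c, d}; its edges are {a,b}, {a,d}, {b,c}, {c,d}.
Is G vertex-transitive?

G is 2-regular and bipartite on 2^2 = 4 vertices with girth 4; it is the hypercube graph Q_2. Aut(Q_2) consists of the signed permutations of the 2 coordinate axes: 2! permutations times 2^2 sign flips, so |Aut| = 2^2·2! = 8. This group acts transitively on the 4 vertices.

Yes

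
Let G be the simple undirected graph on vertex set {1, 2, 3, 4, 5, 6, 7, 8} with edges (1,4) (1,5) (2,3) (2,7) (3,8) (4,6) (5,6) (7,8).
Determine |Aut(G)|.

G has two connected components, {2, 3, 7, 8} and {1, 4, 5, 6}; each is 2-regular, so G = C_4 ⊔ C_4. With two isomorphic components, Aut(G) = Aut(C_4) ≀ S_2 = (D_4 × D_4) ⋊ Z_2: permute each cycle by D_4, then optionally swap the two cycles. Order 2·(2·4)² = 128.

128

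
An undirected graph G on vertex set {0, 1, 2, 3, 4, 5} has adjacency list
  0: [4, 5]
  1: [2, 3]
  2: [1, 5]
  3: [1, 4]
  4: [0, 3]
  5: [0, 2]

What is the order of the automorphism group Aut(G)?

G is 2-regular and connected on 6 vertices, i.e. the cycle C_6. C_6 has 6 rotations and 6 reflections, so Aut(C_6) ≅ D_6 of order 12.

12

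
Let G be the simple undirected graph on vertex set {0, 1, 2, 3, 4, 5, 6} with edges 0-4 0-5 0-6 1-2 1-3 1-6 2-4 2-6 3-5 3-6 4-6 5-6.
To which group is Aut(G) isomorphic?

Vertex 6 is the unique vertex of degree 6; the remaining 6 vertices each have degree 3 and induce a cycle, so G is the wheel on 7 vertices with hub 6. Every automorphism fixes the hub and acts on the rim 6-cycle, so Aut(G) ≅ Aut(C_6) = D_6 of order 12.

D_6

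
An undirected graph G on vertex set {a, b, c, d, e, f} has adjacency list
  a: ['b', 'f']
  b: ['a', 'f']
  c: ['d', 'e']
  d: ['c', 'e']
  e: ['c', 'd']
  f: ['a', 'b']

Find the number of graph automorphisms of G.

G has two connected components, {a, b, f} and {c, d, e}; each is 2-regular, so G = C_3 ⊔ C_3. Aut of a disjoint union of two copies of C_3 is the wreath product D_3 ≀ Z_2, of order 2·6² = 72.

72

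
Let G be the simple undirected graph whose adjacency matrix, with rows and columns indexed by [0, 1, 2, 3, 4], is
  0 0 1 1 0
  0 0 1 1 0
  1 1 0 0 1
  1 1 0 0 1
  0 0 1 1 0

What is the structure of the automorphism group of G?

The vertices split by degree into {2, 3} (degree 3) and {0, 1, 4} (degree 2); every edge runs between the two parts, so G is the complete bipartite graph K_{2,3}. The parts have unequal sizes, so no automorphism swaps them; each part is permuted independently, giving S_3 × S_2 of order 3!·2! = 12.

S_3 × S_2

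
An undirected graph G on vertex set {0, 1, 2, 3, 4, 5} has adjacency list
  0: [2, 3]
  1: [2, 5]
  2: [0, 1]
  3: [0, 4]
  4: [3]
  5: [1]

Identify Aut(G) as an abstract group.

Z_2

The degree sequence is [2, 2, 2, 2, 1, 1]; the two degree-1 vertices 4 and 5 are the ends of a path, so G = P_6. The only nontrivial automorphism of a path is the end-to-end reflection, so Aut(G) ≅ Z_2.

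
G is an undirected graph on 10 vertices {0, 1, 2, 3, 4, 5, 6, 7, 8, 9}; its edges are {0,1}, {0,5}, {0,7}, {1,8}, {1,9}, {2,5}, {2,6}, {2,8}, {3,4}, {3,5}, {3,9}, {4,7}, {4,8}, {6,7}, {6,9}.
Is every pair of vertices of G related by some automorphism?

G is 3-regular on 10 vertices with no triangles and no 4-cycles (girth 5): this is the Petersen graph. Viewing the Petersen graph as the Kneser graph K(5,2) — vertices are 2-subsets of {1,…,5}, edges join disjoint pairs — its automorphisms are exactly the permutations of the 5-element set, so Aut ≅ S_5 of order 120. This group acts transitively on the 10 vertices.

Yes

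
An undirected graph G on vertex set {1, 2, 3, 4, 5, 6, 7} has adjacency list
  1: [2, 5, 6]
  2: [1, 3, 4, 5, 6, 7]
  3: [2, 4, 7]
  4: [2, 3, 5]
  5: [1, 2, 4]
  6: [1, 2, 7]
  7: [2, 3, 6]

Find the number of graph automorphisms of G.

12

Vertex 2 is the unique vertex of degree 6; the remaining 6 vertices each have degree 3 and induce a cycle, so G is the wheel on 7 vertices with hub 2. Every automorphism fixes the hub and acts on the rim 6-cycle, so Aut(G) ≅ Aut(C_6) = D_6 of order 12.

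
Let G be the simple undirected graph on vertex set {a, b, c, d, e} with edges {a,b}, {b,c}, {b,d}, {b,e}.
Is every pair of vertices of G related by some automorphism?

No

Vertex b is the only vertex of degree 4, so every automorphism fixes it; G is not vertex-transitive.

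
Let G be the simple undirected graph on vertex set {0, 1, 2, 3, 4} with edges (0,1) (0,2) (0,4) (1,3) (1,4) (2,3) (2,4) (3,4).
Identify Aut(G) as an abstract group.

Vertex 4 is the unique vertex of degree 4; the remaining 4 vertices each have degree 3 and induce a cycle, so G is the wheel on 5 vertices with hub 4. With the hub fixed, the remaining symmetry is that of the rim cycle C_4, giving the dihedral group D_4.

the dihedral group of order 8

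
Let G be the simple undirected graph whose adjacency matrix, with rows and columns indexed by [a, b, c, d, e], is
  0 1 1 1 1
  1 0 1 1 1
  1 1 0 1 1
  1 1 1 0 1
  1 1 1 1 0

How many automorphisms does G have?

120

All 5 vertices are pairwise adjacent: G = K_5. Any permutation of the 5 vertices preserves K_5, so Aut(K_5) = S_5 of order 5! = 120.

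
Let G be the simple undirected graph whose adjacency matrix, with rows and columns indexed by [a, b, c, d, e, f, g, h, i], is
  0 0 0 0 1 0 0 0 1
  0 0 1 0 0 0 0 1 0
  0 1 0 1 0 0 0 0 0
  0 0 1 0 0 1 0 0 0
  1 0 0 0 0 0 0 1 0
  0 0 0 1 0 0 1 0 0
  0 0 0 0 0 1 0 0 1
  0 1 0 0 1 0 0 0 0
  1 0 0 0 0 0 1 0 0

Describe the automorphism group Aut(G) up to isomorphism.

Every vertex has degree 2 and the graph is connected, so G is the 9-cycle C_9. The automorphisms of the 9-cycle are exactly the symmetries of a regular 9-gon: the dihedral group D_9, |D_9| = 18.

the dihedral group of order 18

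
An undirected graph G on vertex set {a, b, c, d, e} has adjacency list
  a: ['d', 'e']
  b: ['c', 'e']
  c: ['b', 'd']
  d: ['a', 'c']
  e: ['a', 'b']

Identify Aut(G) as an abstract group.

D_5

Every vertex has degree 2 and the graph is connected, so G is the 5-cycle C_5. C_5 has 5 rotations and 5 reflections, so Aut(C_5) ≅ D_5 of order 10.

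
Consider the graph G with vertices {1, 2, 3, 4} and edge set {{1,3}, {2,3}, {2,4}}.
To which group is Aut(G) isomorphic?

The degree sequence is [1, 2, 2, 1]; the two degree-1 vertices 1 and 4 are the ends of a path, so G = P_4. The only nontrivial automorphism of a path is the end-to-end reflection, so Aut(G) ≅ Z_2.

C_2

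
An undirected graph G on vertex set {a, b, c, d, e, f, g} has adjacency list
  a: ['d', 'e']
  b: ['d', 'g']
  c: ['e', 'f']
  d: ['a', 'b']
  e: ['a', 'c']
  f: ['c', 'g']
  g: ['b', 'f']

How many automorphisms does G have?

G is 2-regular and connected on 7 vertices, i.e. the cycle C_7. The automorphisms of the 7-cycle are exactly the symmetries of a regular 7-gon: the dihedral group D_7, |D_7| = 14.

14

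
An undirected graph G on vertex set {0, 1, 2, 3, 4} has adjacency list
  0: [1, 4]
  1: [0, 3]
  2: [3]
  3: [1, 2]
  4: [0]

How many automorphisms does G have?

2

The degree sequence is [2, 2, 1, 2, 1]; the two degree-1 vertices 2 and 4 are the ends of a path, so G = P_5. A path has exactly one nontrivial symmetry — reversal — giving Aut(G) of order 2.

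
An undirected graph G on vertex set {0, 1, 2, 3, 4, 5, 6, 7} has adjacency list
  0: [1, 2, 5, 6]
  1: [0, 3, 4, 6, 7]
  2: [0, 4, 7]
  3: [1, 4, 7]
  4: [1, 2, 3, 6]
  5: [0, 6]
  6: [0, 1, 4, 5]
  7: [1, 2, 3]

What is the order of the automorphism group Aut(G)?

Degrees alone do not determine every vertex (e.g. 0 and 4 both have degree 4), but their neighbour-degree multisets differ: N(0) has degrees [2, 3, 4, 5] while N(4) has degrees [3, 3, 4, 5]. Repeating this refinement separates all vertices, so the only automorphism is the identity.

1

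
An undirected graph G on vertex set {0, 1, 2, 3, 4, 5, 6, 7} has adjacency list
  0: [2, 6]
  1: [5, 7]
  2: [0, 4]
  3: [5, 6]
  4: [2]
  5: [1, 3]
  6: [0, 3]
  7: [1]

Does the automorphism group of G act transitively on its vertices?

Automorphisms preserve degree, but G has vertices of degree 1 and vertices of degree 2; no automorphism maps one to the other, so G is not vertex-transitive.

No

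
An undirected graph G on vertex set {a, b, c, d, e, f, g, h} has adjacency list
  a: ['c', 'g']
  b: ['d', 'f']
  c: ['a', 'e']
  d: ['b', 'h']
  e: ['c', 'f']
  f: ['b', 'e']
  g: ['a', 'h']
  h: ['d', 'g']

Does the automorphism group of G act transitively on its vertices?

Yes

Every vertex has degree 2 and the graph is connected, so G is the 8-cycle C_8. The automorphisms of the 8-cycle are exactly the symmetries of a regular 8-gon: the dihedral group D_8, |D_8| = 16. This group acts transitively on the 8 vertices.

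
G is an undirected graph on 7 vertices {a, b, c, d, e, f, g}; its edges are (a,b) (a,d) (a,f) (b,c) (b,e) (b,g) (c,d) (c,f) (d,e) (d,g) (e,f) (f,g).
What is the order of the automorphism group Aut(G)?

144

The vertices split by degree into {b, d, f} (degree 4) and {a, c, e, g} (degree 3); every edge runs between the two parts, so G is the complete bipartite graph K_{3,4}. The parts have unequal sizes, so no automorphism swaps them; each part is permuted independently, giving S_4 × S_3 of order 4!·3! = 144.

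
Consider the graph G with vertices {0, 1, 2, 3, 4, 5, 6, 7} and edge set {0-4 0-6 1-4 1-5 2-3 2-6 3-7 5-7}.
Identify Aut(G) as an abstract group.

Every vertex has degree 2 and the graph is connected, so G is the 8-cycle C_8. C_8 has 8 rotations and 8 reflections, so Aut(C_8) ≅ D_8 of order 16.

D_8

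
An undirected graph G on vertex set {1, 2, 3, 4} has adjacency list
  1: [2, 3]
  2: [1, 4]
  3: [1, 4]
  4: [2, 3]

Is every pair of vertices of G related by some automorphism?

Yes

G is 2-regular and connected on 4 vertices, i.e. the cycle C_4. The automorphisms of the 4-cycle are exactly the symmetries of a regular 4-gon: the dihedral group D_4, |D_4| = 8. Under this action every vertex can be carried to every other, so G is vertex-transitive.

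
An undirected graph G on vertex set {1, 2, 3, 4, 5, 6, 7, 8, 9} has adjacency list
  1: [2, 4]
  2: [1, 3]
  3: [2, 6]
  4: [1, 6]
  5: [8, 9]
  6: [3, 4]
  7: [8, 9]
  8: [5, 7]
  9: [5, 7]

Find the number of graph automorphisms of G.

80

G has two connected components, {1, 2, 3, 4, 6} and {5, 7, 8, 9}; each is 2-regular, so G = C_5 ⊔ C_4. The components are non-isomorphic (different sizes), so Aut(G) = Aut(C_4) × Aut(C_5) = D_4 × D_5 of order 8·10 = 80.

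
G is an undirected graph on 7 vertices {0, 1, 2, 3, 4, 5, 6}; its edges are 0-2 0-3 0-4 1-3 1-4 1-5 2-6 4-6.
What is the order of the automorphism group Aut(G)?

1

The degree sequence is [3, 3, 2, 2, 3, 1, 2]. Checking the degree-preserving permutations of the vertex set shows that none except the identity preserves every edge, so Aut(G) is trivial.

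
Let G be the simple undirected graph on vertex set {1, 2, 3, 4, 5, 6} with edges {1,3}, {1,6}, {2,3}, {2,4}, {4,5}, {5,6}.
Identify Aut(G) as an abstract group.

the dihedral group of order 12

Every vertex has degree 2 and the graph is connected, so G is the 6-cycle C_6. The automorphisms of the 6-cycle are exactly the symmetries of a regular 6-gon: the dihedral group D_6, |D_6| = 12.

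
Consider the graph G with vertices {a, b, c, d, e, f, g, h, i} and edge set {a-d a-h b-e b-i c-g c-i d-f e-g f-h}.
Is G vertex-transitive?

No

G has two connected components, {b, c, e, g, i} and {a, d, f, h}; each is 2-regular, so G = C_5 ⊔ C_4. The orbit of a under Aut(G) is {a, d, f, h}, which does not contain b, so G is not vertex-transitive.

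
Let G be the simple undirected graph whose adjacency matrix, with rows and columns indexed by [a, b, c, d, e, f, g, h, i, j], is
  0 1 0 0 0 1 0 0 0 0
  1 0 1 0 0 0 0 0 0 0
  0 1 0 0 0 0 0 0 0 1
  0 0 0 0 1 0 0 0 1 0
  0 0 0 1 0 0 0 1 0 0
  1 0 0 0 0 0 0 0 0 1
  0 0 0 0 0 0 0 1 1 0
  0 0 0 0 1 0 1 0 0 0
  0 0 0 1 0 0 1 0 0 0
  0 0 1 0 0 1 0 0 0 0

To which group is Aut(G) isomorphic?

(D_5 × D_5) ⋊ Z_2

G has two connected components, {a, b, c, f, j} and {d, e, g, h, i}; each is 2-regular, so G = C_5 ⊔ C_5. With two isomorphic components, Aut(G) = Aut(C_5) ≀ S_2 = (D_5 × D_5) ⋊ Z_2: permute each cycle by D_5, then optionally swap the two cycles. Order 2·(2·5)² = 200.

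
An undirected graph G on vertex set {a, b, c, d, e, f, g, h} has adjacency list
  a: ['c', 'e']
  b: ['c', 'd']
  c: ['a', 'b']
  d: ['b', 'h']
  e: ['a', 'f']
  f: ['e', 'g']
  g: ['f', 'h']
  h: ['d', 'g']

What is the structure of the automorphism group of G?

D_8

G is 2-regular and connected on 8 vertices, i.e. the cycle C_8. The automorphisms of the 8-cycle are exactly the symmetries of a regular 8-gon: the dihedral group D_8, |D_8| = 16.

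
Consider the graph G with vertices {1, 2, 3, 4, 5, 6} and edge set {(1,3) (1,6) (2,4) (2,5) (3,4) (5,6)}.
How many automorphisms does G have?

G is 2-regular and connected on 6 vertices, i.e. the cycle C_6. The automorphisms of the 6-cycle are exactly the symmetries of a regular 6-gon: the dihedral group D_6, |D_6| = 12.

12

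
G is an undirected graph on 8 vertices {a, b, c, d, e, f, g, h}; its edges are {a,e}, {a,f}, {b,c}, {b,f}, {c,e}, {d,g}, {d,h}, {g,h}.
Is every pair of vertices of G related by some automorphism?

G has two connected components, {a, b, c, e, f} and {d, g, h}; each is 2-regular, so G = C_5 ⊔ C_3. The orbit of a under Aut(G) is {a, b, c, e, f}, which does not contain d, so G is not vertex-transitive.

No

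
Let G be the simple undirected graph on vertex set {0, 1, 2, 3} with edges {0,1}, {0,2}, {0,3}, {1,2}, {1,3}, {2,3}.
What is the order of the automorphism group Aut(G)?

All 4 vertices are pairwise adjacent: G = K_4. Every bijection on the vertex set is an automorphism of K_4; hence Aut(K_4) ≅ S_4, order 24.

24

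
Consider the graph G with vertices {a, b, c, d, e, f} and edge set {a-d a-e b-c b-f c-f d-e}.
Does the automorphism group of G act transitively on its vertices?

Yes

G has two connected components, {b, c, f} and {a, d, e}; each is 2-regular, so G = C_3 ⊔ C_3. Aut of a disjoint union of two copies of C_3 is the wreath product D_3 ≀ Z_2, of order 2·6² = 72. Under this action every vertex can be carried to every other, so G is vertex-transitive.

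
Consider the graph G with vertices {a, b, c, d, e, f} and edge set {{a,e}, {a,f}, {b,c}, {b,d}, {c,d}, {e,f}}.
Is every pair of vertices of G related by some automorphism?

Yes

G has two connected components, {a, e, f} and {b, c, d}; each is 2-regular, so G = C_3 ⊔ C_3. With two isomorphic components, Aut(G) = Aut(C_3) ≀ S_2 = (D_3 × D_3) ⋊ Z_2: permute each cycle by D_3, then optionally swap the two cycles. Order 2·(2·3)² = 72. This group acts transitively on the 6 vertices.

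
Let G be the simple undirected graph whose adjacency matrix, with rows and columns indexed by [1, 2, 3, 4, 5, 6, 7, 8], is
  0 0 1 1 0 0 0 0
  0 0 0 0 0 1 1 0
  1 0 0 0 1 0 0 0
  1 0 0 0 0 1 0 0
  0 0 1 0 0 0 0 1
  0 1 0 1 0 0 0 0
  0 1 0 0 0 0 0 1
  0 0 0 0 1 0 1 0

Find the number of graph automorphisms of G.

G is 2-regular and connected on 8 vertices, i.e. the cycle C_8. The automorphisms of the 8-cycle are exactly the symmetries of a regular 8-gon: the dihedral group D_8, |D_8| = 16.

16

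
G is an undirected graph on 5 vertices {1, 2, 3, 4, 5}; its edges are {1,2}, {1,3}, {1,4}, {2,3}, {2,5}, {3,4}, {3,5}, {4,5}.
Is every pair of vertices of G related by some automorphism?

Vertex 3 is the only vertex of degree 4, so every automorphism fixes it; G is not vertex-transitive.

No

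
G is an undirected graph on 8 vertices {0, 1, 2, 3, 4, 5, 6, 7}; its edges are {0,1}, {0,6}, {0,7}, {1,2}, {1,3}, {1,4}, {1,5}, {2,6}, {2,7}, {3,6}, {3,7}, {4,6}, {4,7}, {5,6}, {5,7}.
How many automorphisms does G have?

The vertices split by degree into {1, 6, 7} (degree 5) and {0, 2, 3, 4, 5} (degree 3); every edge runs between the two parts, so G is the complete bipartite graph K_{3,5}. Automorphisms preserve the bipartition setwise (since the parts differ in size) and act as S_3 × S_5 within it; |Aut| = 720.

720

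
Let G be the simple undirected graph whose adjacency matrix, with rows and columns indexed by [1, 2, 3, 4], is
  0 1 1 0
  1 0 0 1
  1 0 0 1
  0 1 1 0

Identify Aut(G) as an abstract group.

D_4

G is 2-regular and bipartite on 2^2 = 4 vertices with girth 4; it is the hypercube graph Q_2. Aut(Q_2) consists of the signed permutations of the 2 coordinate axes: 2! permutations times 2^2 sign flips, so |Aut| = 2^2·2! = 8.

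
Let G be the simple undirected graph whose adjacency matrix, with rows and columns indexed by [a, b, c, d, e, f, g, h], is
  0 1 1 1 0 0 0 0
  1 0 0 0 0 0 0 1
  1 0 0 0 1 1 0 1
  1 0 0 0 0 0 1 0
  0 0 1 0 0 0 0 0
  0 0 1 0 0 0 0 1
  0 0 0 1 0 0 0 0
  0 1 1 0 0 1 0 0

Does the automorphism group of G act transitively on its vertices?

Vertex c is the only vertex of degree 4, so every automorphism fixes it; G is not vertex-transitive.

No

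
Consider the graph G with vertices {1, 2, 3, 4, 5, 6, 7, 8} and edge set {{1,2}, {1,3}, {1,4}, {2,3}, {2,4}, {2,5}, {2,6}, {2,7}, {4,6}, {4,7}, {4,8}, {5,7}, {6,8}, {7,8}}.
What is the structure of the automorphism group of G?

1

Degrees alone do not determine every vertex (e.g. 1 and 6 both have degree 3), but their neighbour-degree multisets differ: N(1) has degrees [2, 5, 6] while N(6) has degrees [3, 5, 6]. Repeating this refinement separates all vertices, so the only automorphism is the identity.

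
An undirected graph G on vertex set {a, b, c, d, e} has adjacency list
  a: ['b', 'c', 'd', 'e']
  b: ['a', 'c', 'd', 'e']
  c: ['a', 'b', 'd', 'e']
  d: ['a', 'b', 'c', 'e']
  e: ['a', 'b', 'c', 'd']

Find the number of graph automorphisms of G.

120

Every vertex has degree 4, so G is the complete graph K_5. Any permutation of the 5 vertices preserves K_5, so Aut(K_5) = S_5 of order 5! = 120.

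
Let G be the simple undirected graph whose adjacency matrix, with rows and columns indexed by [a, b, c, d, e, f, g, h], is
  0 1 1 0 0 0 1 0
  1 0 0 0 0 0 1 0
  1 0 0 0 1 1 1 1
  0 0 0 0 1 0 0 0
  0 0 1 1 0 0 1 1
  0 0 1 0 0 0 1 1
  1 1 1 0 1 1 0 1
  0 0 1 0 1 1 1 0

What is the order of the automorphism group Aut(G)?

1

Degrees alone do not determine every vertex (e.g. a and f both have degree 3), but their neighbour-degree multisets differ: N(a) has degrees [2, 5, 6] while N(f) has degrees [4, 5, 6]. Repeating this refinement separates all vertices, so the only automorphism is the identity.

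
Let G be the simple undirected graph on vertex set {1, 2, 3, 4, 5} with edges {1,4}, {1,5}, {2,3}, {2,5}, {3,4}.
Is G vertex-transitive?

Yes

Every vertex has degree 2 and the graph is connected, so G is the 5-cycle C_5. C_5 has 5 rotations and 5 reflections, so Aut(C_5) ≅ D_5 of order 10. This group acts transitively on the 5 vertices.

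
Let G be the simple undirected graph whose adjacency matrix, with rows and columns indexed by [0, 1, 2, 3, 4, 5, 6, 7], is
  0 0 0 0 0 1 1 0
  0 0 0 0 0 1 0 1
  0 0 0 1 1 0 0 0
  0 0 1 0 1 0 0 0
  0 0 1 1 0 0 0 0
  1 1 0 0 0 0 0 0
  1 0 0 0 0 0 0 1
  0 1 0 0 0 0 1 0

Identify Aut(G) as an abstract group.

D_3 × D_5

G has two connected components, {0, 1, 5, 6, 7} and {2, 3, 4}; each is 2-regular, so G = C_5 ⊔ C_3. The components are non-isomorphic (different sizes), so Aut(G) = Aut(C_3) × Aut(C_5) = D_3 × D_5 of order 6·10 = 60.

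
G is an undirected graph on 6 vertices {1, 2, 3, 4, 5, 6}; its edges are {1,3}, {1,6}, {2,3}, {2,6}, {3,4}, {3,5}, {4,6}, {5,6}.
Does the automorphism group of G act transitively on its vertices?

Automorphisms preserve degree, but G has vertices of degree 2 and vertices of degree 4; no automorphism maps one to the other, so G is not vertex-transitive.

No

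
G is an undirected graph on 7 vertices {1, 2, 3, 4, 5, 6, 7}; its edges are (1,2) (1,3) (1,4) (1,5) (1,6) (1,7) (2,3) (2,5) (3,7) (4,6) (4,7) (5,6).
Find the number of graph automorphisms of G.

12

Vertex 1 is the unique vertex of degree 6; the remaining 6 vertices each have degree 3 and induce a cycle, so G is the wheel on 7 vertices with hub 1. Every automorphism fixes the hub and acts on the rim 6-cycle, so Aut(G) ≅ Aut(C_6) = D_6 of order 12.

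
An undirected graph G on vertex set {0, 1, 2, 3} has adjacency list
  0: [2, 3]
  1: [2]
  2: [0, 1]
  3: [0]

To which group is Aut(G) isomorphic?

The degree sequence is [2, 1, 2, 1]; the two degree-1 vertices 1 and 3 are the ends of a path, so G = P_4. The only nontrivial automorphism of a path is the end-to-end reflection, so Aut(G) ≅ Z_2.

Z_2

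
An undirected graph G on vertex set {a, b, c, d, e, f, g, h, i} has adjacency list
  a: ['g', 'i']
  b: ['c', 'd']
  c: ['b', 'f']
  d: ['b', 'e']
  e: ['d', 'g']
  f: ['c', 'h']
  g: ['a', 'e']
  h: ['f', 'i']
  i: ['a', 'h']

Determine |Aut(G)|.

Every vertex has degree 2 and the graph is connected, so G is the 9-cycle C_9. C_9 has 9 rotations and 9 reflections, so Aut(C_9) ≅ D_9 of order 18.

18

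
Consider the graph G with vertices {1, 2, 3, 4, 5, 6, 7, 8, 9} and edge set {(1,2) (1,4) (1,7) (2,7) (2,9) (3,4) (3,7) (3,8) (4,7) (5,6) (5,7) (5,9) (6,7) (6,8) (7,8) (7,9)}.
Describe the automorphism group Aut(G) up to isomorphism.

Vertex 7 is the unique vertex of degree 8; the remaining 8 vertices each have degree 3 and induce a cycle, so G is the wheel on 9 vertices with hub 7. Every automorphism fixes the hub and acts on the rim 8-cycle, so Aut(G) ≅ Aut(C_8) = D_8 of order 16.

the dihedral group of order 16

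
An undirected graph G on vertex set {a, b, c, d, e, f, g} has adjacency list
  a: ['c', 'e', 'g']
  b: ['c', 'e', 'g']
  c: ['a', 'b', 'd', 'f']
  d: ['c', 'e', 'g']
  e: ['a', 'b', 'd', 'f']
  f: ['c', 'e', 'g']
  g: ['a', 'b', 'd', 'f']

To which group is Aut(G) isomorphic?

S_4 × S_3

The vertices split by degree into {c, e, g} (degree 4) and {a, b, d, f} (degree 3); every edge runs between the two parts, so G is the complete bipartite graph K_{3,4}. Automorphisms preserve the bipartition setwise (since the parts differ in size) and act as S_4 × S_3 within it; |Aut| = 144.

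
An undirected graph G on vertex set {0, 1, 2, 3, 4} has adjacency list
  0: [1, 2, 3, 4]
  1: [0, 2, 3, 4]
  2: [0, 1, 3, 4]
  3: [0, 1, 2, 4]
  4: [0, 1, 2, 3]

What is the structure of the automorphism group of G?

the symmetric group on 5 letters

All 5 vertices are pairwise adjacent: G = K_5. Every bijection on the vertex set is an automorphism of K_5; hence Aut(K_5) ≅ S_5, order 120.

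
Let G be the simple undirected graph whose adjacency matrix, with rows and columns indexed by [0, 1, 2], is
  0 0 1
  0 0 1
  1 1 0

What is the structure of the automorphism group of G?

Z_2

The degree sequence is [1, 1, 2]; the two degree-1 vertices 0 and 1 are the ends of a path, so G = P_3. A path has exactly one nontrivial symmetry — reversal — giving Aut(G) of order 2.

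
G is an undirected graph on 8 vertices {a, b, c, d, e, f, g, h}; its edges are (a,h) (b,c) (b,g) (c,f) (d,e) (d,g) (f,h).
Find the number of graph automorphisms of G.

2

The degree sequence is [1, 2, 2, 2, 1, 2, 2, 2]; the two degree-1 vertices a and e are the ends of a path, so G = P_8. A path has exactly one nontrivial symmetry — reversal — giving Aut(G) of order 2.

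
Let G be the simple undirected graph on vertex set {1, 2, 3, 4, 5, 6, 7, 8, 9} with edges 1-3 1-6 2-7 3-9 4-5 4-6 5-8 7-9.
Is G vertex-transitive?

Automorphisms preserve degree, but G has vertices of degree 1 and vertices of degree 2; no automorphism maps one to the other, so G is not vertex-transitive.

No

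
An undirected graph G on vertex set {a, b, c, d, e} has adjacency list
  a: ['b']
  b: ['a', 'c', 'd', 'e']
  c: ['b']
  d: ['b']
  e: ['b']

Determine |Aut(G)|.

Vertex b has degree 4 and every other vertex has degree 1, so G is the star K_{1,4} with centre b. Any automorphism fixes the centre and permutes the 4 leaves freely, so Aut(G) ≅ S_4 of order 4! = 24.

24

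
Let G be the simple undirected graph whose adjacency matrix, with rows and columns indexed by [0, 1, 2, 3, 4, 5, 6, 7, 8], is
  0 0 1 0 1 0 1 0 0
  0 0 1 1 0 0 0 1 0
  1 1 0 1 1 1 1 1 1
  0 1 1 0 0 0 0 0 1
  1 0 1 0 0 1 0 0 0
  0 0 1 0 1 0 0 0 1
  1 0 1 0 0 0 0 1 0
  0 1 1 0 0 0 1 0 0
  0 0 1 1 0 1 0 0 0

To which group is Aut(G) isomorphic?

Vertex 2 is the unique vertex of degree 8; the remaining 8 vertices each have degree 3 and induce a cycle, so G is the wheel on 9 vertices with hub 2. Every automorphism fixes the hub and acts on the rim 8-cycle, so Aut(G) ≅ Aut(C_8) = D_8 of order 16.

D_8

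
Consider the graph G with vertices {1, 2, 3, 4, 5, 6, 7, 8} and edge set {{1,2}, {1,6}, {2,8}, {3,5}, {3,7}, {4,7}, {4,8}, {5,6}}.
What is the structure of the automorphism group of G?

the dihedral group of order 16

Every vertex has degree 2 and the graph is connected, so G is the 8-cycle C_8. The automorphisms of the 8-cycle are exactly the symmetries of a regular 8-gon: the dihedral group D_8, |D_8| = 16.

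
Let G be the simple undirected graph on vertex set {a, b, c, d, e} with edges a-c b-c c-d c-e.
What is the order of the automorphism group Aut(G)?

24

Vertex c has degree 4 and every other vertex has degree 1, so G is the star K_{1,4} with centre c. Any automorphism fixes the centre and permutes the 4 leaves freely, so Aut(G) ≅ S_4 of order 4! = 24.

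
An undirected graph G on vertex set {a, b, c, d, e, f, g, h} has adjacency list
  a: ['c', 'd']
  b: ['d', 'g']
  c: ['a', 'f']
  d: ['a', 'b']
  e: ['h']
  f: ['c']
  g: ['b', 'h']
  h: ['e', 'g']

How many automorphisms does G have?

2

The degree sequence is [2, 2, 2, 2, 1, 1, 2, 2]; the two degree-1 vertices e and f are the ends of a path, so G = P_8. A path has exactly one nontrivial symmetry — reversal — giving Aut(G) of order 2.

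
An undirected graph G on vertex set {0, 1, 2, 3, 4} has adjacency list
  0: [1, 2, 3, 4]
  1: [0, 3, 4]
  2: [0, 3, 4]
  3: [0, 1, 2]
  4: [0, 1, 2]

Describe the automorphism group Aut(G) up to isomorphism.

the dihedral group of order 8

Vertex 0 is the unique vertex of degree 4; the remaining 4 vertices each have degree 3 and induce a cycle, so G is the wheel on 5 vertices with hub 0. Every automorphism fixes the hub and acts on the rim 4-cycle, so Aut(G) ≅ Aut(C_4) = D_4 of order 8.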